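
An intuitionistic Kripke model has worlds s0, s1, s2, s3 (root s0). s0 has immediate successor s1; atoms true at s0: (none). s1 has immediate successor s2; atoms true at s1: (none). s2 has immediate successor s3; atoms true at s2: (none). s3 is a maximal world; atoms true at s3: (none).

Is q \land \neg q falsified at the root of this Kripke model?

s0 \nVdash q \land \neg q since s0 fails q.
So the root s0 does not force q \land \neg q; the model is a countermodel.

Yes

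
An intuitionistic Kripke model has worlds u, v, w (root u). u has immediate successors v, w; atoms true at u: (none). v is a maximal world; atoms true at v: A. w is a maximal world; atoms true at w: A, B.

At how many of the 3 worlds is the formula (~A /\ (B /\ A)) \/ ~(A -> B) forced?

u: does not force it — u ||-/- (~A /\ (B /\ A)) \/ ~(A -> B): neither disjunct is forced at u.
v: forces it.
w: does not force it — w ||-/- (~A /\ (B /\ A)) \/ ~(A -> B): neither disjunct is forced at w.
Worlds forcing the formula: {v}.

1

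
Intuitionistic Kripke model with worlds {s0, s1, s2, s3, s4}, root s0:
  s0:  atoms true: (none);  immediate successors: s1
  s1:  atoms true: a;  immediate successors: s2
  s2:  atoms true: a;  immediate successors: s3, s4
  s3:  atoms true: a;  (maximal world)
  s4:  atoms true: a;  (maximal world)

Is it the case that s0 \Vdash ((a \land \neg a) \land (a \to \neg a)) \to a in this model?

Yes

s0 \Vdash ((a \land \neg a) \land (a \to \neg a)) \to a vacuously: no world accessible from s0 forces the antecedent (a \land \neg a) \land (a \to \neg a).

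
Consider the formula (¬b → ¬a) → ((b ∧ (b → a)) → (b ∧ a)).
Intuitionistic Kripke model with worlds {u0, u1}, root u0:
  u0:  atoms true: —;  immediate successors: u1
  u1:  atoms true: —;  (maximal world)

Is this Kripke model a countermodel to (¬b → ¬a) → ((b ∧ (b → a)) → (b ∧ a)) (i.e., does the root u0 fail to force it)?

No

u0 ⊩ (¬b → ¬a) → ((b ∧ (b → a)) → (b ∧ a)): every world accessible from u0 that forces ¬b → ¬a (namely u0, u1) also forces (b ∧ (b → a)) → (b ∧ a).
So the root u0 forces (¬b → ¬a) → ((b ∧ (b → a)) → (b ∧ a)); the model is not a countermodel.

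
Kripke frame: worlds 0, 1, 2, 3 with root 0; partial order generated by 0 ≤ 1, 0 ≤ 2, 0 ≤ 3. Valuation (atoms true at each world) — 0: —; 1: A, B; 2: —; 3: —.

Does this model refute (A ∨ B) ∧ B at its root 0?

0 ⊮ (A ∨ B) ∧ B since 0 fails A ∨ B.
So the root 0 does not force (A ∨ B) ∧ B; the model is a countermodel.

Yes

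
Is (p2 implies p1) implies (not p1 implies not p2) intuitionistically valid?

This is the forward direction of contraposition, which is intuitionistically derivable.
Assume p2 implies p1 and not p1. If p2 held then p1 would follow, contradicting not p1; so not p2.

Yes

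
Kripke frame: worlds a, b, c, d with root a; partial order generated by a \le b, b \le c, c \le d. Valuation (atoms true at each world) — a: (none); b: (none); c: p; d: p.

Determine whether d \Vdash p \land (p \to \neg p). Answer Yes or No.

No

d \nVdash p \land (p \to \neg p) since d fails p \to \neg p.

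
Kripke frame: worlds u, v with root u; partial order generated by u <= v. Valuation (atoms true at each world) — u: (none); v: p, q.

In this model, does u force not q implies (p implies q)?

u forces not q implies (p implies q) vacuously: no world accessible from u forces the antecedent not q.

Yes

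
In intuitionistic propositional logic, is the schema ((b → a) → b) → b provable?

No

This is Peirce's law, which is not intuitionistically valid.
A Kripke countermodel: worlds 0, 1; order generated by 0 ≤ 1; atoms true at each world — 0:{}; 1:{b}.
0 ⊮ ((b → a) → b) → b: already at 0 itself, 0 ⊩ (b → a) → b but 0 ⊮ b.
0 lacks atom b, so 0 ⊮ b.
So the root 0 does not force the formula.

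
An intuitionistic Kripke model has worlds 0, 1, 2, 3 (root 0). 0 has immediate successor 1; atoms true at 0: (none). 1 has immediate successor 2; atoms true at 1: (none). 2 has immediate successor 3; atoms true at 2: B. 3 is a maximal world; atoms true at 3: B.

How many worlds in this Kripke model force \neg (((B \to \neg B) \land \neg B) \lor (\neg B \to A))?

0

0: does not force it — 0 \nVdash \neg (((B \to \neg B) \land \neg B) \lor (\neg B \to A)) since 0 is accessible from 0 and 0 \Vdash ((B \to \neg B) \land \neg B) \lor (\neg B \to A).
1: does not force it.
2: does not force it.
3: does not force it.
Worlds forcing the formula: { }.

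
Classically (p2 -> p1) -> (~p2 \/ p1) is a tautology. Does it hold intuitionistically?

This is the material-implication-as-disjunction principle, which is not intuitionistically valid.
A Kripke countermodel: worlds 0, 1; order generated by 0 <= 1; atoms true at each world — 0:{}; 1:{p1,p2}.
0 ||-/- (p2 -> p1) -> (~p2 \/ p1): already at 0 itself, 0 ||- p2 -> p1 but 0 ||-/- ~p2 \/ p1.
0 ||-/- ~p2 \/ p1: neither disjunct is forced at 0.
0 ||-/- ~p2 since 1 is accessible from 0 and 1 ||- p2.
So the root 0 does not force the formula.

No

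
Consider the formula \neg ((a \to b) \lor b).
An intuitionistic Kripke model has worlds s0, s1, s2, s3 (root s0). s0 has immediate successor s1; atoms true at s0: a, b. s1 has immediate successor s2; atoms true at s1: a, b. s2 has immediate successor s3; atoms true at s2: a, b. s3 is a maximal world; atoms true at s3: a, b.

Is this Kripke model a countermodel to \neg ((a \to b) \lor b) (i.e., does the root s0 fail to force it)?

s0 \nVdash \neg ((a \to b) \lor b) since s0 is accessible from s0 and s0 \Vdash (a \to b) \lor b.
s0 \Vdash (a \to b) \lor b via the disjunct a \to b.
So the root s0 does not force \neg ((a \to b) \lor b); the model is a countermodel.

Yes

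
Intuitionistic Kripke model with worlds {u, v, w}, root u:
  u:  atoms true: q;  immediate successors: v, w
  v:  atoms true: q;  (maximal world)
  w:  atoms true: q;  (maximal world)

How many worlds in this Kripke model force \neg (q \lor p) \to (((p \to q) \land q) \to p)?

u: forces it.
v: forces it.
w: forces it.
Worlds forcing the formula: {u, v, w}.

3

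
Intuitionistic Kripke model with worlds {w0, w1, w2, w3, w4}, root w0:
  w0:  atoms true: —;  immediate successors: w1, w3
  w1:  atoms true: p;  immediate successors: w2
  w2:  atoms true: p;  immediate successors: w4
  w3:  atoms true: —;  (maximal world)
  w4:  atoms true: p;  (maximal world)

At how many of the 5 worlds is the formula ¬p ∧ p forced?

w0: does not force it — w0 ⊮ ¬p ∧ p since w0 fails ¬p.
w1: does not force it — w1 ⊮ ¬p ∧ p since w1 fails ¬p.
w2: does not force it — w2 ⊮ ¬p ∧ p since w2 fails ¬p.
w3: does not force it.
w4: does not force it.
Worlds forcing the formula: { }.

0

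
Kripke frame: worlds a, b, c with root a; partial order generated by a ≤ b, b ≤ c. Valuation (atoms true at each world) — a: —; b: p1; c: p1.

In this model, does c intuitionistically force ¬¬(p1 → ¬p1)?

No

c ⊮ ¬¬(p1 → ¬p1) since c is accessible from c and c ⊩ ¬(p1 → ¬p1).
c ⊩ ¬(p1 → ¬p1): no world accessible from c forces p1 → ¬p1.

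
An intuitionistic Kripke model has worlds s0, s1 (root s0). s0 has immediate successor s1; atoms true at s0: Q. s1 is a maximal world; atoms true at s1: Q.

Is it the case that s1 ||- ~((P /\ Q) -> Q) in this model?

s1 ||-/- ~((P /\ Q) -> Q) since s1 is accessible from s1 and s1 ||- (P /\ Q) -> Q.
s1 ||- (P /\ Q) -> Q vacuously: no world accessible from s1 forces the antecedent P /\ Q.

No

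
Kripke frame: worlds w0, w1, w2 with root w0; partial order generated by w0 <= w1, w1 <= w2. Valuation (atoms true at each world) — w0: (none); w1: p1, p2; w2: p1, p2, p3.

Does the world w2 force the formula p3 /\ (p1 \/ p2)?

Yes

w2 ||- p3 /\ (p1 \/ p2) since w2 forces both conjuncts.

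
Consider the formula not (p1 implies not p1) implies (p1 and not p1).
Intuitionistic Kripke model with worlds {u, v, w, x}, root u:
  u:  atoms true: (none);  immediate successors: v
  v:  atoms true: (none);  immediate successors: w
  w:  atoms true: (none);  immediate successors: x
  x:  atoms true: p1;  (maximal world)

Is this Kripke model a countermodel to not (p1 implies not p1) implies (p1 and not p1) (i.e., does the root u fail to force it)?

Yes

u does not force not (p1 implies not p1) implies (p1 and not p1): already at u itself, u forces not (p1 implies not p1) but u does not force p1 and not p1.
u does not force p1 and not p1 since u fails p1.
So the root u does not force not (p1 implies not p1) implies (p1 and not p1); the model is a countermodel.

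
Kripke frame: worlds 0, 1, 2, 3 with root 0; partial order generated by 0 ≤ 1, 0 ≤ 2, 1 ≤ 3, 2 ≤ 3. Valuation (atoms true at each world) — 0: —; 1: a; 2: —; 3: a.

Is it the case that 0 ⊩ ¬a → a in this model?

Yes

0 ⊩ ¬a → a vacuously: no world accessible from 0 forces the antecedent ¬a.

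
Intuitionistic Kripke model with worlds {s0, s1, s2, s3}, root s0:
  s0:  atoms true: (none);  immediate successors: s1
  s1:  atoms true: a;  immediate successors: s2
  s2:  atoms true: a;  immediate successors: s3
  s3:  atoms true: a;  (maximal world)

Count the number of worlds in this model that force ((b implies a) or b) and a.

3

s0: does not force it — s0 does not force ((b implies a) or b) and a since s0 fails a.
s1: forces it.
s2: forces it.
s3: forces it.
Worlds forcing the formula: {s1, s2, s3}.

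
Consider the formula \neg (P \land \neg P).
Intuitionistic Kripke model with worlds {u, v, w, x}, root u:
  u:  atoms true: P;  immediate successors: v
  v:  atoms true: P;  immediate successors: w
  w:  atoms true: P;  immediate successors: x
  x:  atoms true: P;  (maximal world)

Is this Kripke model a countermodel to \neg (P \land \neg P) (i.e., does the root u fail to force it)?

u \Vdash \neg (P \land \neg P): no world accessible from u forces P \land \neg P.
So the root u forces \neg (P \land \neg P); the model is not a countermodel.

No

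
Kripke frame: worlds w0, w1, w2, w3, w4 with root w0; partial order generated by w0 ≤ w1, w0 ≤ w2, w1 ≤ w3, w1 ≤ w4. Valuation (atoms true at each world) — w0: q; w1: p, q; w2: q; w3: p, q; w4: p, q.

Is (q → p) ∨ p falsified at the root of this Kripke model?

Yes

w0 ⊮ (q → p) ∨ p: neither disjunct is forced at w0.
w0 ⊮ q → p: already at w0 itself, w0 ⊩ q but w0 ⊮ p.
w0 lacks atom p, so w0 ⊮ p.
So the root w0 does not force (q → p) ∨ p; the model is a countermodel.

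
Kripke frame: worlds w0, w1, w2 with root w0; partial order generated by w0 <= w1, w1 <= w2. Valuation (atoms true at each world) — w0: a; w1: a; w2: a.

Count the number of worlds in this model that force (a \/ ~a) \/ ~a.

3

w0: forces it.
w1: forces it.
w2: forces it.
Worlds forcing the formula: {w0, w1, w2}.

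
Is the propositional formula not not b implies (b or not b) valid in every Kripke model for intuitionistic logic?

This is a variant of double-negation elimination (deriving excluded middle from double negation), which is not intuitionistically valid.
A Kripke countermodel: worlds 0, 1; order generated by 0 <= 1; atoms true at each world — 0:{}; 1:{b}.
0 does not force not not b implies (b or not b): already at 0 itself, 0 forces not not b but 0 does not force b or not b.
0 does not force b or not b: neither disjunct is forced at 0.
0 lacks atom b, so 0 does not force b.
So the root 0 does not force the formula.

No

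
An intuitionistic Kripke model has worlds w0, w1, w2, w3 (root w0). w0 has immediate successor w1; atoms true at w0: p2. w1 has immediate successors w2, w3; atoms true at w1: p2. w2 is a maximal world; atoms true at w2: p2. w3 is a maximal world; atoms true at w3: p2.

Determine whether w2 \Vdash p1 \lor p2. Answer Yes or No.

w2 \Vdash p1 \lor p2 via the disjunct p2.

Yes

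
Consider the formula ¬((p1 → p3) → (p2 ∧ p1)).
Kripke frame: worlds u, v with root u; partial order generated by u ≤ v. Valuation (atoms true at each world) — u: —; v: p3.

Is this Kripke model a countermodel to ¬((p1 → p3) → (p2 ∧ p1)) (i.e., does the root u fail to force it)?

No

u ⊩ ¬((p1 → p3) → (p2 ∧ p1)): no world accessible from u forces (p1 → p3) → (p2 ∧ p1).
So the root u forces ¬((p1 → p3) → (p2 ∧ p1)); the model is not a countermodel.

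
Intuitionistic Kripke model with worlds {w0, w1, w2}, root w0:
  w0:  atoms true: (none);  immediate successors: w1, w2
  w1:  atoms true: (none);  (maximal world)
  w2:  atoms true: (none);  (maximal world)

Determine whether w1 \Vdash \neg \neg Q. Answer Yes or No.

w1 \nVdash \neg \neg Q since w1 is accessible from w1 and w1 \Vdash \neg Q.
w1 \Vdash \neg Q: no world accessible from w1 forces Q.

No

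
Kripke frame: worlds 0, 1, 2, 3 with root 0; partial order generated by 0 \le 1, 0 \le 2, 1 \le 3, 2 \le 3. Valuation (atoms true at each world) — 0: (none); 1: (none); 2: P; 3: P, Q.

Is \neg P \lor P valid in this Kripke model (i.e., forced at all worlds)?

Not every world: 0 \nVdash \neg P \lor P.
0 \nVdash \neg P \lor P: neither disjunct is forced at 0.
0 \nVdash \neg P since 2 is accessible from 0 and 2 \Vdash P.

No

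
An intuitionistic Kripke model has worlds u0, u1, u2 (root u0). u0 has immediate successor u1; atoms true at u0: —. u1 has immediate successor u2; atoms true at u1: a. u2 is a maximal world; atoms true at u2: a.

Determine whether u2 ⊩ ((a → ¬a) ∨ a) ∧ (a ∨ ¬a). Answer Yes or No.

Yes

u2 ⊩ ((a → ¬a) ∨ a) ∧ (a ∨ ¬a) since u2 forces both conjuncts.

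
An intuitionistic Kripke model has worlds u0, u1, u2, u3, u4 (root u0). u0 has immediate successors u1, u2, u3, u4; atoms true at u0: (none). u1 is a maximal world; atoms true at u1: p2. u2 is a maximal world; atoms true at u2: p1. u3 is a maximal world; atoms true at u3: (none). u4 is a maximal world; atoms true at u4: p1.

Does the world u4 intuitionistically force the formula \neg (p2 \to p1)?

u4 \nVdash \neg (p2 \to p1) since u4 is accessible from u4 and u4 \Vdash p2 \to p1.
u4 \Vdash p2 \to p1 vacuously: no world accessible from u4 forces the antecedent p2.

No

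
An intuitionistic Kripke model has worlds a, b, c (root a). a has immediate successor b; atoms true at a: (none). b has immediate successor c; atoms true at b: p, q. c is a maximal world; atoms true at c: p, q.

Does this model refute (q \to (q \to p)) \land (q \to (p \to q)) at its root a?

a \Vdash (q \to (q \to p)) \land (q \to (p \to q)) since a forces both conjuncts.
So the root a forces (q \to (q \to p)) \land (q \to (p \to q)); the model is not a countermodel.

No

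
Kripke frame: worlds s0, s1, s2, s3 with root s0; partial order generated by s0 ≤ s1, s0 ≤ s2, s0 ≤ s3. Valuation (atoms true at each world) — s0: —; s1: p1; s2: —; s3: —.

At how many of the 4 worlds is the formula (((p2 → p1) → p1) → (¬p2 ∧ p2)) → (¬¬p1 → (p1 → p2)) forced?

4

s0: forces it.
s1: forces it.
s2: forces it.
s3: forces it.
Worlds forcing the formula: {s0, s1, s2, s3}.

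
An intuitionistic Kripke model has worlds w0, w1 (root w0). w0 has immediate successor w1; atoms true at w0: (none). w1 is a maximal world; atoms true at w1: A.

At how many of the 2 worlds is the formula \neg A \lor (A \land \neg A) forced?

w0: does not force it — w0 \nVdash \neg A \lor (A \land \neg A): neither disjunct is forced at w0.
w1: does not force it — w1 \nVdash \neg A \lor (A \land \neg A): neither disjunct is forced at w1.
Worlds forcing the formula: { }.

0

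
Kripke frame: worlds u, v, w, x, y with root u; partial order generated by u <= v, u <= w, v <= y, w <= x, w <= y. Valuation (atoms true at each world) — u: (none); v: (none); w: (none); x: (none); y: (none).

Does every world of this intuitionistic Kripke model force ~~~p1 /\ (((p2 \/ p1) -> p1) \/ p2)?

u ||- ~~~p1 /\ (((p2 \/ p1) -> p1) \/ p2) since u forces both conjuncts.
Since the root u forces ~~~p1 /\ (((p2 \/ p1) -> p1) \/ p2) and forcing is persistent (monotone upward), every world forces it.

Yes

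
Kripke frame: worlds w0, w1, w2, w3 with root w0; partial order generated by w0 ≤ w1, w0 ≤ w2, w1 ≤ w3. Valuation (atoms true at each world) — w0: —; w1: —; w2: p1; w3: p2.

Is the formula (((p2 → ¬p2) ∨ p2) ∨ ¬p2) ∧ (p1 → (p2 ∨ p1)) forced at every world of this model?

Not every world: w0 ⊮ (((p2 → ¬p2) ∨ p2) ∨ ¬p2) ∧ (p1 → (p2 ∨ p1)).
w0 ⊮ (((p2 → ¬p2) ∨ p2) ∨ ¬p2) ∧ (p1 → (p2 ∨ p1)) since w0 fails ((p2 → ¬p2) ∨ p2) ∨ ¬p2.

No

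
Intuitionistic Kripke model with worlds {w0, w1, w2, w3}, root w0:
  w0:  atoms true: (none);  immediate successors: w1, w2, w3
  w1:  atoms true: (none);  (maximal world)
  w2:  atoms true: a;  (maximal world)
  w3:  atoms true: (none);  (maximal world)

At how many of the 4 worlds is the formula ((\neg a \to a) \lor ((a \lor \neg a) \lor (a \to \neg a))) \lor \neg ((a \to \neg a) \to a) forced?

3

w0: does not force it — w0 \nVdash ((\neg a \to a) \lor ((a \lor \neg a) \lor (a \to \neg a))) \lor \neg ((a \to \neg a) \to a): neither disjunct is forced at w0.
w1: forces it.
w2: forces it.
w3: forces it.
Worlds forcing the formula: {w1, w2, w3}.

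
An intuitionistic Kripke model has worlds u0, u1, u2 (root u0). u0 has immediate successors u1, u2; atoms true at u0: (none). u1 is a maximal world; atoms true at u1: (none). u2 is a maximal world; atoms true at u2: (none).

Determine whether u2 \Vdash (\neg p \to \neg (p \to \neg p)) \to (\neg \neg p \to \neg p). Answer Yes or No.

u2 \Vdash (\neg p \to \neg (p \to \neg p)) \to (\neg \neg p \to \neg p) vacuously: no world accessible from u2 forces the antecedent \neg p \to \neg (p \to \neg p).

Yes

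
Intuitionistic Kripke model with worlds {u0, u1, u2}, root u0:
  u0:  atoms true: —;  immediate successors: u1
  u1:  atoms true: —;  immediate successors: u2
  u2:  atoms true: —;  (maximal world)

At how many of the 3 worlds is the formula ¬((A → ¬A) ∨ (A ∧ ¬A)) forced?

0

u0: does not force it — u0 ⊮ ¬((A → ¬A) ∨ (A ∧ ¬A)) since u0 is accessible from u0 and u0 ⊩ (A → ¬A) ∨ (A ∧ ¬A).
u1: does not force it — u1 ⊮ ¬((A → ¬A) ∨ (A ∧ ¬A)) since u1 is accessible from u1 and u1 ⊩ (A → ¬A) ∨ (A ∧ ¬A).
u2: does not force it.
Worlds forcing the formula: { }.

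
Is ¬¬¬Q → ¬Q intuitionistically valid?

Yes

This is triple-negation reduction, which is intuitionistically derivable.
Assume ¬¬¬Q and suppose Q. Then ¬¬Q (double-negation introduction), contradicting ¬¬¬Q. So ¬Q.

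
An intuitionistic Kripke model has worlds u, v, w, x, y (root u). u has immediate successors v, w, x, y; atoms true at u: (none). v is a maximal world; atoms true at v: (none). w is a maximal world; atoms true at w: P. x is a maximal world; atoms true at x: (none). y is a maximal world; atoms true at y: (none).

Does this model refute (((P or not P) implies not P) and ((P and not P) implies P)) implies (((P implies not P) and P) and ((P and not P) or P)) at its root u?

u does not force (((P or not P) implies not P) and ((P and not P) implies P)) implies (((P implies not P) and P) and ((P and not P) or P)): at the accessible world v, v forces ((P or not P) implies not P) and ((P and not P) implies P) but v does not force ((P implies not P) and P) and ((P and not P) or P).
v does not force ((P implies not P) and P) and ((P and not P) or P) since v fails (P implies not P) and P.
So the root u does not force (((P or not P) implies not P) and ((P and not P) implies P)) implies (((P implies not P) and P) and ((P and not P) or P)); the model is a countermodel.

Yes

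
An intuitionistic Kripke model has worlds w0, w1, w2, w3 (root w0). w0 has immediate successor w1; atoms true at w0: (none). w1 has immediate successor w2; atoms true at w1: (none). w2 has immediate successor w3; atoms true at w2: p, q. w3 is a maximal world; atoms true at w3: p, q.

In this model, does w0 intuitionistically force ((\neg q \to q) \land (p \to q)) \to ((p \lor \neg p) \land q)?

No

w0 \nVdash ((\neg q \to q) \land (p \to q)) \to ((p \lor \neg p) \land q): already at w0 itself, w0 \Vdash (\neg q \to q) \land (p \to q) but w0 \nVdash (p \lor \neg p) \land q.
w0 \nVdash (p \lor \neg p) \land q since w0 fails p \lor \neg p.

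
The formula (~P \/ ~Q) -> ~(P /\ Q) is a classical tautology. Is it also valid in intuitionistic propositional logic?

This is a constructively valid De Morgan direction (disjunction of negations to negated conjunction), which is intuitionistically derivable.
If ~P holds at a world then no accessible world forces P, hence none forces P /\ Q; likewise for ~Q.

Yes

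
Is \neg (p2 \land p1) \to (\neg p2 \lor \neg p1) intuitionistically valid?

This is the constructively invalid direction of De Morgan's law for conjunction, which is not intuitionistically valid.
A Kripke countermodel: worlds s0, s1, s2; order generated by s0 \le s1, s0 \le s2; atoms true at each world — s0:{}; s1:{p2}; s2:{p1}.
s0 \nVdash \neg (p2 \land p1) \to (\neg p2 \lor \neg p1): already at s0 itself, s0 \Vdash \neg (p2 \land p1) but s0 \nVdash \neg p2 \lor \neg p1.
s0 \nVdash \neg p2 \lor \neg p1: neither disjunct is forced at s0.
s0 \nVdash \neg p2 since s1 is accessible from s0 and s1 \Vdash p2.
So the root s0 does not force the formula.

No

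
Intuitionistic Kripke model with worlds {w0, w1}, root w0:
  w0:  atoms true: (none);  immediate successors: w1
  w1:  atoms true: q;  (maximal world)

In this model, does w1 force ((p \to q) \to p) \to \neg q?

Yes

w1 \Vdash ((p \to q) \to p) \to \neg q vacuously: no world accessible from w1 forces the antecedent (p \to q) \to p.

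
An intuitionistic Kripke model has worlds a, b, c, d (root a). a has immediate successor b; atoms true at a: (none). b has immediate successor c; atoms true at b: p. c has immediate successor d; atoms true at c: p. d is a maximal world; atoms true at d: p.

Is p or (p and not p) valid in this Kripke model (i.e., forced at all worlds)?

No

Not every world: a does not force p or (p and not p).
a does not force p or (p and not p): neither disjunct is forced at a.
a lacks atom p, so a does not force p.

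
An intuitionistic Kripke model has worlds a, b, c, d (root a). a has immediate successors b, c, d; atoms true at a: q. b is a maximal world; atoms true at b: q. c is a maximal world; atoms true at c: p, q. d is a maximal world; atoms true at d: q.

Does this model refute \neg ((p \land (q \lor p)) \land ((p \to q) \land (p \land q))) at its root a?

Yes

a \nVdash \neg ((p \land (q \lor p)) \land ((p \to q) \land (p \land q))) since c is accessible from a and c \Vdash (p \land (q \lor p)) \land ((p \to q) \land (p \land q)).
c \Vdash (p \land (q \lor p)) \land ((p \to q) \land (p \land q)) since c forces both conjuncts.
So the root a does not force \neg ((p \land (q \lor p)) \land ((p \to q) \land (p \land q))); the model is a countermodel.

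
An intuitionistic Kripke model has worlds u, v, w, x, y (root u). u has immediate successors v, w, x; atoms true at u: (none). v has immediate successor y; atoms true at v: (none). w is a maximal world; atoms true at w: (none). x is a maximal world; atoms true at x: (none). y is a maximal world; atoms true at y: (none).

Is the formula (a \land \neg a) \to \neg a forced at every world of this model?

u \Vdash (a \land \neg a) \to \neg a vacuously: no world accessible from u forces the antecedent a \land \neg a.
Since the root u forces (a \land \neg a) \to \neg a and forcing is persistent (monotone upward), every world forces it.

Yes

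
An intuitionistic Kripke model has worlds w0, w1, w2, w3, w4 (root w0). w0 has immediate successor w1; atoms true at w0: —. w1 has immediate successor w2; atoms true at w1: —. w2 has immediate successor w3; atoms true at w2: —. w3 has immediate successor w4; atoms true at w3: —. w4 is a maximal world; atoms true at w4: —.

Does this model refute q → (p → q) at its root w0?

No

w0 ⊩ q → (p → q) vacuously: no world accessible from w0 forces the antecedent q.
So the root w0 forces q → (p → q); the model is not a countermodel.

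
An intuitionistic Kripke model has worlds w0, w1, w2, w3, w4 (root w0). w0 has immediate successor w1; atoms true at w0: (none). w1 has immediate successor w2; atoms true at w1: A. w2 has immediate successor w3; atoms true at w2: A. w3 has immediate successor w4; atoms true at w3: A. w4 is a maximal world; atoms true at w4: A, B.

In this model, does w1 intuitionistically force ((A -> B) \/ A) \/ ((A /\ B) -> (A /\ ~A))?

Yes

w1 ||- ((A -> B) \/ A) \/ ((A /\ B) -> (A /\ ~A)) via the disjunct (A -> B) \/ A.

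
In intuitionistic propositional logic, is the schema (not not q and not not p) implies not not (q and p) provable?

This is the distribution of double negation over conjunction, which is intuitionistically derivable.
Assume not not q, not not p, and not (q and p). From q we'd get not p (since q and p is refuted), contradicting not not p; so not q, contradicting not not q.

Yes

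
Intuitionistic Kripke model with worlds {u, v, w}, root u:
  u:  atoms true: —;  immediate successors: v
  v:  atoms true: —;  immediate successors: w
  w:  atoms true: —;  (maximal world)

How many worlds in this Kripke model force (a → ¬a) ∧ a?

u: does not force it — u ⊮ (a → ¬a) ∧ a since u fails a.
v: does not force it — v ⊮ (a → ¬a) ∧ a since v fails a.
w: does not force it.
Worlds forcing the formula: { }.

0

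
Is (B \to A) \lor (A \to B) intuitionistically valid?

No

This is the Gödel–Dummett linearity axiom, which is not intuitionistically valid.
A Kripke countermodel: worlds u0, u1, u2; order generated by u0 \le u1, u0 \le u2; atoms true at each world — u0:{}; u1:{B}; u2:{A}.
u0 \nVdash (B \to A) \lor (A \to B): neither disjunct is forced at u0.
u0 \nVdash B \to A: at the accessible world u1, u1 \Vdash B but u1 \nVdash A.
u1 lacks atom A, so u1 \nVdash A.
So the root u0 does not force the formula.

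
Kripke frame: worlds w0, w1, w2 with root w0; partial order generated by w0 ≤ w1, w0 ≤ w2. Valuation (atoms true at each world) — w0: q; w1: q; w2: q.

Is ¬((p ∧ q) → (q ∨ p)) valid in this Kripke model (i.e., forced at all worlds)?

No

Not every world: w0 ⊮ ¬((p ∧ q) → (q ∨ p)).
w0 ⊮ ¬((p ∧ q) → (q ∨ p)) since w0 is accessible from w0 and w0 ⊩ (p ∧ q) → (q ∨ p).
w0 ⊩ (p ∧ q) → (q ∨ p) vacuously: no world accessible from w0 forces the antecedent p ∧ q.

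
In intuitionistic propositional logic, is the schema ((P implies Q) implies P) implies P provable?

No

This is Peirce's law, which is not intuitionistically valid.
A Kripke countermodel: worlds a, b; order generated by a <= b; atoms true at each world — a:{}; b:{P}.
a does not force ((P implies Q) implies P) implies P: already at a itself, a forces (P implies Q) implies P but a does not force P.
a lacks atom P, so a does not force P.
So the root a does not force the formula.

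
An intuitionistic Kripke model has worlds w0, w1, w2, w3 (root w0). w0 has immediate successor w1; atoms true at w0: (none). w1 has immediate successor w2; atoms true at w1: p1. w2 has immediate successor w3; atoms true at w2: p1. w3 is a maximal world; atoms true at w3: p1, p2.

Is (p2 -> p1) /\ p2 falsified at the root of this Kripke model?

Yes

w0 ||-/- (p2 -> p1) /\ p2 since w0 fails p2.
So the root w0 does not force (p2 -> p1) /\ p2; the model is a countermodel.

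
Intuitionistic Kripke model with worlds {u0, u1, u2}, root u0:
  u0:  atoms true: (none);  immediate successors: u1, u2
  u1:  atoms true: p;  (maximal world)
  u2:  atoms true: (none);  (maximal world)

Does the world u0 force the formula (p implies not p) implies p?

u0 does not force (p implies not p) implies p: at the accessible world u2, u2 forces p implies not p but u2 does not force p.
u2 lacks atom p, so u2 does not force p.

No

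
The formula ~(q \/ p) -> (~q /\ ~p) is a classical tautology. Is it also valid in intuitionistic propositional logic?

This is a constructively valid De Morgan direction (negated disjunction to conjunction of negations), which is intuitionistically derivable.
From ~(q \/ p): if q held then q \/ p would, contradiction — so ~q; similarly ~p.

Yes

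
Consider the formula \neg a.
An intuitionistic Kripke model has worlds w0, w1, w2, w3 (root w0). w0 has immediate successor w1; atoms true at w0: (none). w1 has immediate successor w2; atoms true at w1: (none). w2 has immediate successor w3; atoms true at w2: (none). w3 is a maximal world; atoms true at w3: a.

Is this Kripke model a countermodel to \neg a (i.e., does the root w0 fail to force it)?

w0 \nVdash \neg a since w3 is accessible from w0 and w3 \Vdash a.
So the root w0 does not force \neg a; the model is a countermodel.

Yes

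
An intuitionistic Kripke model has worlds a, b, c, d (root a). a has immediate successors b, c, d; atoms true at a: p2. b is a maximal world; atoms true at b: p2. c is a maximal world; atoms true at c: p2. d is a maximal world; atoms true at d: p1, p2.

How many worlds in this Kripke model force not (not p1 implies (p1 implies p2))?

a: does not force it — a does not force not (not p1 implies (p1 implies p2)) since a is accessible from a and a forces not p1 implies (p1 implies p2).
b: does not force it — b does not force not (not p1 implies (p1 implies p2)) since b is accessible from b and b forces not p1 implies (p1 implies p2).
c: does not force it.
d: does not force it.
Worlds forcing the formula: { }.

0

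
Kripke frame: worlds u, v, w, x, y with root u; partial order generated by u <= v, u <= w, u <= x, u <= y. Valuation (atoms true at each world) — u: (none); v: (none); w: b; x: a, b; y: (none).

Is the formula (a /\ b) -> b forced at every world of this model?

u ||- (a /\ b) -> b: every world accessible from u that forces a /\ b (namely x) also forces b.
Since the root u forces (a /\ b) -> b and forcing is persistent (monotone upward), every world forces it.

Yes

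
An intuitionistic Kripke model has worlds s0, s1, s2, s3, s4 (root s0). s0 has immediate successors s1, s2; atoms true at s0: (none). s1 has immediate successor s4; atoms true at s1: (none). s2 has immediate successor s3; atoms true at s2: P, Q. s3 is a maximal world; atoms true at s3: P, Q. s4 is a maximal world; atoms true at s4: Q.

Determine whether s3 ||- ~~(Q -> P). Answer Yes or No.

Yes

s3 ||- ~~(Q -> P): no world accessible from s3 forces ~(Q -> P).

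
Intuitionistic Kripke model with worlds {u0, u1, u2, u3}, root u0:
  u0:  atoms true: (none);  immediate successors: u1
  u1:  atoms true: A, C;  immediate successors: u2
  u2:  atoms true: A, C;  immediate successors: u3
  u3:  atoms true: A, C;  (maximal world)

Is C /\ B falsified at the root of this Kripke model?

u0 ||-/- C /\ B since u0 fails C.
So the root u0 does not force C /\ B; the model is a countermodel.

Yes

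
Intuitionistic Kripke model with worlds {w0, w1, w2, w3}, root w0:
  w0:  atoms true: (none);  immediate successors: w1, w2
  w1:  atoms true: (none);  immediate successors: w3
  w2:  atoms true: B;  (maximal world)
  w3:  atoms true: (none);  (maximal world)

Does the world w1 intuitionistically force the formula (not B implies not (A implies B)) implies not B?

Yes

w1 forces (not B implies not (A implies B)) implies not B vacuously: no world accessible from w1 forces the antecedent not B implies not (A implies B).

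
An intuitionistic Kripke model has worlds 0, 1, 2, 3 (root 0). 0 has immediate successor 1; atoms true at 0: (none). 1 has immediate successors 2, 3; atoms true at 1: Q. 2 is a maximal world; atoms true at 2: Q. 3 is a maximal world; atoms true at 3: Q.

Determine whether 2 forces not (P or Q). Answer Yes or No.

No

2 does not force not (P or Q) since 2 is accessible from 2 and 2 forces P or Q.
2 forces P or Q via the disjunct Q.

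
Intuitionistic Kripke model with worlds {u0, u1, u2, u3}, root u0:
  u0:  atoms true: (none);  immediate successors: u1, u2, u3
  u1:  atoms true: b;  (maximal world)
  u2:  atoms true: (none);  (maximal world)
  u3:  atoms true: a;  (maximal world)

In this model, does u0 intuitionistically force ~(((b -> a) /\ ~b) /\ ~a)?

u0 ||-/- ~(((b -> a) /\ ~b) /\ ~a) since u2 is accessible from u0 and u2 ||- ((b -> a) /\ ~b) /\ ~a.
u2 ||- ((b -> a) /\ ~b) /\ ~a since u2 forces both conjuncts.

No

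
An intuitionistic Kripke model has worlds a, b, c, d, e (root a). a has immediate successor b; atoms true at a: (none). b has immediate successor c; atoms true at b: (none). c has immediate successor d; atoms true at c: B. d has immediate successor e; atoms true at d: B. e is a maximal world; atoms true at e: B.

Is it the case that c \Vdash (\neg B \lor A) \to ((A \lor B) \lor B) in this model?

c \Vdash (\neg B \lor A) \to ((A \lor B) \lor B) vacuously: no world accessible from c forces the antecedent \neg B \lor A.

Yes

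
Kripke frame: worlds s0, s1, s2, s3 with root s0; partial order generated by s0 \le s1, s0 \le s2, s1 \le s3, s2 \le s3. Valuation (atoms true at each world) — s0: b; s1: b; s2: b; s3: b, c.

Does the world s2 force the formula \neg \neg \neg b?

s2 \nVdash \neg \neg \neg b since s2 is accessible from s2 and s2 \Vdash \neg \neg b.
s2 \Vdash \neg \neg b: no world accessible from s2 forces \neg b.

No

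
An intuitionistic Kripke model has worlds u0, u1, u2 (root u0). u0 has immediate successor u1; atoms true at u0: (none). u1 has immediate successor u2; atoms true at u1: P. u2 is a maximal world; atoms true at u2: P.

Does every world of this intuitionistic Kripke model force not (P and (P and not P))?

Yes

u0 forces not (P and (P and not P)): no world accessible from u0 forces P and (P and not P).
Since the root u0 forces not (P and (P and not P)) and forcing is persistent (monotone upward), every world forces it.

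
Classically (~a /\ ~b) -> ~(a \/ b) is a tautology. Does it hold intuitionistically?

Yes

This is a constructively valid De Morgan direction (conjunction of negations to negated disjunction), which is intuitionistically derivable.
If both ~a and ~b hold at a world, no accessible world forces a or forces b, so none forces a \/ b.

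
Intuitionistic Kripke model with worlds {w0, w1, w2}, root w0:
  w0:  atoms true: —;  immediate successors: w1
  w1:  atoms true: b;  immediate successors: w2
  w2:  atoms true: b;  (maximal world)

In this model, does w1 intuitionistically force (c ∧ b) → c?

Yes

w1 ⊩ (c ∧ b) → c vacuously: no world accessible from w1 forces the antecedent c ∧ b.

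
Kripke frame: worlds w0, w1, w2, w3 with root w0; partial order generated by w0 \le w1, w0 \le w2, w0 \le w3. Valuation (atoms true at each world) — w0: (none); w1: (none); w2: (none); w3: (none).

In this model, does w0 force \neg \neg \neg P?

w0 \Vdash \neg \neg \neg P: no world accessible from w0 forces \neg \neg P.

Yes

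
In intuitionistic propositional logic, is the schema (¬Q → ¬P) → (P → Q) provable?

No

This is the converse of contraposition, which is not intuitionistically valid.
A Kripke countermodel: worlds 0, 1; order generated by 0 ≤ 1; atoms true at each world — 0:{P}; 1:{P,Q}.
0 ⊮ (¬Q → ¬P) → (P → Q): already at 0 itself, 0 ⊩ ¬Q → ¬P but 0 ⊮ P → Q.
0 ⊮ P → Q: already at 0 itself, 0 ⊩ P but 0 ⊮ Q.
0 lacks atom Q, so 0 ⊮ Q.
So the root 0 does not force the formula.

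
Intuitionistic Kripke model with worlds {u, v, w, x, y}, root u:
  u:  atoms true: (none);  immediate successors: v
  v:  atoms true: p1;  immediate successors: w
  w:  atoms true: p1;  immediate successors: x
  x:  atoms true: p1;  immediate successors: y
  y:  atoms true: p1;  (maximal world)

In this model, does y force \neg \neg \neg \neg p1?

Yes

y \Vdash \neg \neg \neg \neg p1: no world accessible from y forces \neg \neg \neg p1.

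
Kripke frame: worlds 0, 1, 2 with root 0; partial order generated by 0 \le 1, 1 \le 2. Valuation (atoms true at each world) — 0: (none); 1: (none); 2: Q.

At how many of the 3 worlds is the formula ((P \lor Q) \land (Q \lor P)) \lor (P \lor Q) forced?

0: does not force it — 0 \nVdash ((P \lor Q) \land (Q \lor P)) \lor (P \lor Q): neither disjunct is forced at 0.
1: does not force it — 1 \nVdash ((P \lor Q) \land (Q \lor P)) \lor (P \lor Q): neither disjunct is forced at 1.
2: forces it.
Worlds forcing the formula: {2}.

1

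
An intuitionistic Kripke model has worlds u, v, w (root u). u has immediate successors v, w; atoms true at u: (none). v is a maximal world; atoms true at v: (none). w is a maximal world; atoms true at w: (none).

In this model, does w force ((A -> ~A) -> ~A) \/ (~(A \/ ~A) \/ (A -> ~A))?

Yes

w ||- ((A -> ~A) -> ~A) \/ (~(A \/ ~A) \/ (A -> ~A)) via the disjunct (A -> ~A) -> ~A.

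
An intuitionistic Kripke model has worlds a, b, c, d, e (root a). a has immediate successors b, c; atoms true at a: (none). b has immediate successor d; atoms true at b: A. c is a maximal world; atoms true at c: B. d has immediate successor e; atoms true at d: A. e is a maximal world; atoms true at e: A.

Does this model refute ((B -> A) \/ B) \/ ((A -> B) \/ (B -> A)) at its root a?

Yes

a ||-/- ((B -> A) \/ B) \/ ((A -> B) \/ (B -> A)): neither disjunct is forced at a.
a ||-/- (B -> A) \/ B: neither disjunct is forced at a.
a ||-/- B -> A: at the accessible world c, c ||- B but c ||-/- A.
c lacks atom A, so c ||-/- A.
So the root a does not force ((B -> A) \/ B) \/ ((A -> B) \/ (B -> A)); the model is a countermodel.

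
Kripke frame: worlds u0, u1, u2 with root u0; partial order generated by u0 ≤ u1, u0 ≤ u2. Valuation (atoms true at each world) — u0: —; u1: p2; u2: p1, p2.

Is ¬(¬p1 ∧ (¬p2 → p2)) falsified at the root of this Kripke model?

u0 ⊮ ¬(¬p1 ∧ (¬p2 → p2)) since u1 is accessible from u0 and u1 ⊩ ¬p1 ∧ (¬p2 → p2).
u1 ⊩ ¬p1 ∧ (¬p2 → p2) since u1 forces both conjuncts.
So the root u0 does not force ¬(¬p1 ∧ (¬p2 → p2)); the model is a countermodel.

Yes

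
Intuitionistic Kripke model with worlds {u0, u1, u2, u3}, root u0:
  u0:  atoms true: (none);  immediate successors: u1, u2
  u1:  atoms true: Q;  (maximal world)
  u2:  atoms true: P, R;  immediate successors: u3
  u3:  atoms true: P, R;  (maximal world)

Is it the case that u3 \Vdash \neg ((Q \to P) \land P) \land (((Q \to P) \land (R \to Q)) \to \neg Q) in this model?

No

u3 \nVdash \neg ((Q \to P) \land P) \land (((Q \to P) \land (R \to Q)) \to \neg Q) since u3 fails \neg ((Q \to P) \land P).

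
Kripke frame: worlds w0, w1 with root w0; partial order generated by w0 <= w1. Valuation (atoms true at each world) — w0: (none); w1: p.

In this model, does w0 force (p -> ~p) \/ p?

w0 ||-/- (p -> ~p) \/ p: neither disjunct is forced at w0.
w0 ||-/- p -> ~p: at the accessible world w1, w1 ||- p but w1 ||-/- ~p.
w1 ||-/- ~p since w1 is accessible from w1 and w1 ||- p.

No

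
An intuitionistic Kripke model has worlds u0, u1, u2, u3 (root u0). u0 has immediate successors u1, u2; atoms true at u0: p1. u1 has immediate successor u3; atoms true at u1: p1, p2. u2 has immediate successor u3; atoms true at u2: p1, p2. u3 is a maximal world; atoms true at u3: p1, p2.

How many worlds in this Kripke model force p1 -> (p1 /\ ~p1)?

u0: does not force it — u0 ||-/- p1 -> (p1 /\ ~p1): already at u0 itself, u0 ||- p1 but u0 ||-/- p1 /\ ~p1.
u1: does not force it — u1 ||-/- p1 -> (p1 /\ ~p1): already at u1 itself, u1 ||- p1 but u1 ||-/- p1 /\ ~p1.
u2: does not force it.
u3: does not force it.
Worlds forcing the formula: { }.

0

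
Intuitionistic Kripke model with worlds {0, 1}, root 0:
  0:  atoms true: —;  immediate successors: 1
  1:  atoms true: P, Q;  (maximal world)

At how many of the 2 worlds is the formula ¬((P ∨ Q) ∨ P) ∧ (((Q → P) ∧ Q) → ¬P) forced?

0: does not force it — 0 ⊮ ¬((P ∨ Q) ∨ P) ∧ (((Q → P) ∧ Q) → ¬P) since 0 fails ¬((P ∨ Q) ∨ P).
1: does not force it — 1 ⊮ ¬((P ∨ Q) ∨ P) ∧ (((Q → P) ∧ Q) → ¬P) since 1 fails ¬((P ∨ Q) ∨ P).
Worlds forcing the formula: { }.

0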